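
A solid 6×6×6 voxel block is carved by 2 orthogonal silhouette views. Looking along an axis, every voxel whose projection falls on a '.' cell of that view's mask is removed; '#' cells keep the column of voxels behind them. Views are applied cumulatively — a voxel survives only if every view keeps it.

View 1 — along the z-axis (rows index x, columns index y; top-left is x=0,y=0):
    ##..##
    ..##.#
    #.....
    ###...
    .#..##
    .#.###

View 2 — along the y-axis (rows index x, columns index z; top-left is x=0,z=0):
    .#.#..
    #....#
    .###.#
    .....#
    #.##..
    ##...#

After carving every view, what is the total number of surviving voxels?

initial block: 6^3 = 216
V1 z: intersect with XY mask (18 set) -- 108 left
V2 y: intersect with XZ mask (15 set) -- 42 left

|visual hull| = 42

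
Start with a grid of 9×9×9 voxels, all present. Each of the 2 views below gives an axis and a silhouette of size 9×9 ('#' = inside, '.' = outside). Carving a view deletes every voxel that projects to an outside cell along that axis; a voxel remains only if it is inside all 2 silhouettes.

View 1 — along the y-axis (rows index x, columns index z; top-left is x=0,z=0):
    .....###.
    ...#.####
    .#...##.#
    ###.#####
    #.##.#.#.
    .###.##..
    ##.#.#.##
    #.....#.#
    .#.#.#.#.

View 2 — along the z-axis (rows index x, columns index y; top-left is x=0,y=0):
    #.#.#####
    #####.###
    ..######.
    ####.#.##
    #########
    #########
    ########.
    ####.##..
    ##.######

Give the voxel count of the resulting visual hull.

|visual hull| = 329

before carving: 729 voxels (9×9×9)
V1 y: intersect with XZ mask (43 set) -- 387 left
V2 z: intersect with XY mask (68 set) -- 329 left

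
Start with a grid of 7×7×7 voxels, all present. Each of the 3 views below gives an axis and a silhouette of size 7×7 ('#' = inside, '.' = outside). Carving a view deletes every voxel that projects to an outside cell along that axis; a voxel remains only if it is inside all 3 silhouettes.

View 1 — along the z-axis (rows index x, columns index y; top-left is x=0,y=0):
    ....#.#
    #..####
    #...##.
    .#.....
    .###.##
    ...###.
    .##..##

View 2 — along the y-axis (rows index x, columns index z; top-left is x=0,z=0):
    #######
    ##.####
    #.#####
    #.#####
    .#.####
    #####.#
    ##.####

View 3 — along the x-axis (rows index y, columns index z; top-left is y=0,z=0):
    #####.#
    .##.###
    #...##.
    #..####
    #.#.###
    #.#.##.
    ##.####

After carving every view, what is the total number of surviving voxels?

before carving: 343 voxels (7×7×7)
[1] z-view keeps 23 columns → grid now 161
[2] y-view keeps 42 columns → grid now 135
[3] x-view keeps 34 columns → grid now 96

|visual hull| = 96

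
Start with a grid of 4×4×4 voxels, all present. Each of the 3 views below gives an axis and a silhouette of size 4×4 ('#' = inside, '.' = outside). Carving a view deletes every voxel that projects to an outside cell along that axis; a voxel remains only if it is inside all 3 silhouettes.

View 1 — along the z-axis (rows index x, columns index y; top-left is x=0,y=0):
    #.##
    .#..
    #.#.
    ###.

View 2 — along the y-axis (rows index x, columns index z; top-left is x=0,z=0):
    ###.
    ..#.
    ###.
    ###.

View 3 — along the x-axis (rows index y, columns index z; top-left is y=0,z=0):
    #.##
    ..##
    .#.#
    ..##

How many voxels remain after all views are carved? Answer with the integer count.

12 voxels

before carving: 64 voxels (4×4×4)
step 1: project along z, AND mask (9/16) → |grid| = 36
step 2: project along y, AND mask (10/16) → |grid| = 25
step 3: project along x, AND mask (9/16) → |grid| = 12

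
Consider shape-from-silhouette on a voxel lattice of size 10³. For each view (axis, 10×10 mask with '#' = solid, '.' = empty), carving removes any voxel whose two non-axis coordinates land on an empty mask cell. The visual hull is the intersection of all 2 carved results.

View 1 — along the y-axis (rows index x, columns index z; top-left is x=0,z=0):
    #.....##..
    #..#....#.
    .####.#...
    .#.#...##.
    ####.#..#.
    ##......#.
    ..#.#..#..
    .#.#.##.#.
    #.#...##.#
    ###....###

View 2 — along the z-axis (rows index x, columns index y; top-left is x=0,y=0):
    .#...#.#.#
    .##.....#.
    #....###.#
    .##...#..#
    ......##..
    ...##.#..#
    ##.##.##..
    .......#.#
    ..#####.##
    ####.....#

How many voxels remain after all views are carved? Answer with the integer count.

remaining voxels: 179

before carving: 1000 voxels (10×10×10)
V1 y: intersect with XZ mask (43 set) -- 430 left
V2 z: intersect with XY mask (42 set) -- 179 left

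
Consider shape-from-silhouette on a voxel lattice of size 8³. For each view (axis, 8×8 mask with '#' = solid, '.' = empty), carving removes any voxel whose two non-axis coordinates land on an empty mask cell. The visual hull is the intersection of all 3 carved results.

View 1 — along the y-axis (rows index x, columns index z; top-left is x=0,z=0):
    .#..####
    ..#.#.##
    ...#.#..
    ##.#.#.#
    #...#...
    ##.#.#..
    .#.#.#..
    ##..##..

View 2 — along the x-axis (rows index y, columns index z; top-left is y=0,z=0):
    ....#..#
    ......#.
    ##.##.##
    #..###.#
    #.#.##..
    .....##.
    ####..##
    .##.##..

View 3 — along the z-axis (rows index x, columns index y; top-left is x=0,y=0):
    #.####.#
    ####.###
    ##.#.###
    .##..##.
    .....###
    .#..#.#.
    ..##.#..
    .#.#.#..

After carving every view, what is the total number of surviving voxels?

|visual hull| = 60

start: 8×8×8 = 512 voxels
step 1: project along y, AND mask (29/64) → |grid| = 232
step 2: project along x, AND mask (30/64) → |grid| = 110
step 3: project along z, AND mask (35/64) → |grid| = 60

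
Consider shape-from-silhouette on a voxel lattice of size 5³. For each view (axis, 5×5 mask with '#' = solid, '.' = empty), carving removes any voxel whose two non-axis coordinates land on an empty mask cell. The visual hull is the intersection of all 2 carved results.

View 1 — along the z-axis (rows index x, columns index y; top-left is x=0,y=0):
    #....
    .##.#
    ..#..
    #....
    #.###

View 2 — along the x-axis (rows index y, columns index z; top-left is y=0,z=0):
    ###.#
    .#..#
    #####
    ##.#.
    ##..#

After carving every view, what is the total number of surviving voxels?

initial block: 5^3 = 125
carve view 1 (along z, XY-mask fill 10/25): 50 voxels remain
carve view 2 (along x, YZ-mask fill 17/25): 38 voxels remain

voxel count = 38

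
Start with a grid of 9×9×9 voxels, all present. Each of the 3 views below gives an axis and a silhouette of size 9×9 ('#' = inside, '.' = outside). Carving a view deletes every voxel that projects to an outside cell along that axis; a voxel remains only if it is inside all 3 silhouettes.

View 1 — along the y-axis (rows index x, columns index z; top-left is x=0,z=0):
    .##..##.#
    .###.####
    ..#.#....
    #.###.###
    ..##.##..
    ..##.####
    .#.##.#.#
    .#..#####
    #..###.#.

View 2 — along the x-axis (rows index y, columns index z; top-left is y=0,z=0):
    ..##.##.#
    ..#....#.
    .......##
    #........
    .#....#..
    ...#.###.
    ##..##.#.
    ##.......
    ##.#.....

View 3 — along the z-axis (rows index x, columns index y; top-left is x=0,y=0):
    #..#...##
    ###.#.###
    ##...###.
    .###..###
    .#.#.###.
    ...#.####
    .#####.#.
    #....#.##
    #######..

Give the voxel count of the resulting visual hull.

start: 9×9×9 = 729 voxels
V1 y: intersect with XZ mask (47 set) -- 423 left
V2 x: intersect with YZ mask (26 set) -- 130 left
V3 z: intersect with XY mask (49 set) -- 75 left

voxel count = 75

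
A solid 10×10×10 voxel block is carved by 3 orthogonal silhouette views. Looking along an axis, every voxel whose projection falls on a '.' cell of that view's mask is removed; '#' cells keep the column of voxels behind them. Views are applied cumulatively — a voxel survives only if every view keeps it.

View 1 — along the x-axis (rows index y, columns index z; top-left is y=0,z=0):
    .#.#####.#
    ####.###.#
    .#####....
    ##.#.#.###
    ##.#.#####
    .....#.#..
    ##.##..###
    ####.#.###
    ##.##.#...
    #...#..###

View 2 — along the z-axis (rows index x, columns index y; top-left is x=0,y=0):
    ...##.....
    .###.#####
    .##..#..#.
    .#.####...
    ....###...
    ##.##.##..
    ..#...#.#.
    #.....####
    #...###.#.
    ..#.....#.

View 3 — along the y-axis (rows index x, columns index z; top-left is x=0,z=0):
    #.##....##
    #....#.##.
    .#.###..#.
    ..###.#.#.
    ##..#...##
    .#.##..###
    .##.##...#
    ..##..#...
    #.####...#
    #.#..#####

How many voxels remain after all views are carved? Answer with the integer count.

remaining voxels: 126

before carving: 1000 voxels (10×10×10)
carve view 1 (along x, YZ-mask fill 62/100): 620 voxels remain
carve view 2 (along z, XY-mask fill 43/100): 264 voxels remain
carve view 3 (along y, XZ-mask fill 51/100): 126 voxels remain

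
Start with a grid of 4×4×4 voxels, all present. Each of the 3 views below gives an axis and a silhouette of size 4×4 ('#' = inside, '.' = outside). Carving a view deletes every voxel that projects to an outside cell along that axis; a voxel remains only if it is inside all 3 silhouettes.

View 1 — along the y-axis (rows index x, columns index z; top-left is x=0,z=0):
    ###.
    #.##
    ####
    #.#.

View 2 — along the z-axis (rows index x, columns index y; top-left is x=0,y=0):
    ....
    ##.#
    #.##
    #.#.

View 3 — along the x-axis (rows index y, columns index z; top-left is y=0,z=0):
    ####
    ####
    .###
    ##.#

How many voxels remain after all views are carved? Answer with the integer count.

full grid |V| = 64
carve view 1 (along y, XZ-mask fill 12/16): 48 voxels remain
carve view 2 (along z, XY-mask fill 8/16): 25 voxels remain
carve view 3 (along x, YZ-mask fill 14/16): 21 voxels remain

|visual hull| = 21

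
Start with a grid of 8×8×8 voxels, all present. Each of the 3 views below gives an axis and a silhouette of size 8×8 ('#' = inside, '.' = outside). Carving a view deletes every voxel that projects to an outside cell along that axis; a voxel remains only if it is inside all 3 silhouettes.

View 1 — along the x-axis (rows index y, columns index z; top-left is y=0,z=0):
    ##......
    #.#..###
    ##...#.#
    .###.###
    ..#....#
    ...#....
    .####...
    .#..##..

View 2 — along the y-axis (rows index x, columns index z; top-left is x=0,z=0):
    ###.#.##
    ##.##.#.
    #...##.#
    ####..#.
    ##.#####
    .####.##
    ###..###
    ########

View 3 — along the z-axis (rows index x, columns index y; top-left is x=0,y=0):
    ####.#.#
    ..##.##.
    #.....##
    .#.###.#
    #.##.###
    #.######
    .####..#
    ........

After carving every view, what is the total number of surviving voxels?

voxel count = 91

before carving: 512 voxels (8×8×8)
  1. axis=0 (YZ plane), |mask|=27  ⇒  voxels=216
  2. axis=1 (XZ plane), |mask|=47  ⇒  voxels=157
  3. axis=2 (XY plane), |mask|=36  ⇒  voxels=91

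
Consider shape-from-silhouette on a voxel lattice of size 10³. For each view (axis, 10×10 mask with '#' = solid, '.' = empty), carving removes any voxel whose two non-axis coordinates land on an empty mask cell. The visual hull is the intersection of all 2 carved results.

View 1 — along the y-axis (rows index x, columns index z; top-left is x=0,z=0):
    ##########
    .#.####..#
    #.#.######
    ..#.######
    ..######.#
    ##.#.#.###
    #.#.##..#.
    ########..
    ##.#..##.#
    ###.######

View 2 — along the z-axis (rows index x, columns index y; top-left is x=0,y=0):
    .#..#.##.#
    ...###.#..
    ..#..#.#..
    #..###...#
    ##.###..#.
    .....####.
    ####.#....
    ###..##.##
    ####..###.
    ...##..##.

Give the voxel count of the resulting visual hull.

start: 10×10×10 = 1000 voxels
carve view 1 (along y, XZ-mask fill 73/100): 730 voxels remain
carve view 2 (along z, XY-mask fill 50/100): 362 voxels remain

|visual hull| = 362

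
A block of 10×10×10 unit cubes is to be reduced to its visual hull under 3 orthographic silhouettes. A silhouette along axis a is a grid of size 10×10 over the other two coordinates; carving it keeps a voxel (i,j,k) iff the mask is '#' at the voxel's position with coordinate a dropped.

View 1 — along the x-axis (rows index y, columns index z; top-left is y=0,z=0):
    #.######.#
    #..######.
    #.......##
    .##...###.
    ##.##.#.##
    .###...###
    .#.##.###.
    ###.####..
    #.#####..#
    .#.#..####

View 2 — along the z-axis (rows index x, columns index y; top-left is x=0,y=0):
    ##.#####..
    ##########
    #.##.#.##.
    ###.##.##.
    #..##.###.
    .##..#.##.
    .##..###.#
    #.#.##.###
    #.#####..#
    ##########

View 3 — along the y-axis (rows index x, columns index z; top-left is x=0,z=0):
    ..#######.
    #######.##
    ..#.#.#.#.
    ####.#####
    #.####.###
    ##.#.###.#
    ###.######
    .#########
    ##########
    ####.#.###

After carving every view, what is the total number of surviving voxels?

354 voxels

initial block: 10^3 = 1000
  1. axis=0 (YZ plane), |mask|=62  ⇒  voxels=620
  2. axis=2 (XY plane), |mask|=71  ⇒  voxels=441
  3. axis=1 (XZ plane), |mask|=80  ⇒  voxels=354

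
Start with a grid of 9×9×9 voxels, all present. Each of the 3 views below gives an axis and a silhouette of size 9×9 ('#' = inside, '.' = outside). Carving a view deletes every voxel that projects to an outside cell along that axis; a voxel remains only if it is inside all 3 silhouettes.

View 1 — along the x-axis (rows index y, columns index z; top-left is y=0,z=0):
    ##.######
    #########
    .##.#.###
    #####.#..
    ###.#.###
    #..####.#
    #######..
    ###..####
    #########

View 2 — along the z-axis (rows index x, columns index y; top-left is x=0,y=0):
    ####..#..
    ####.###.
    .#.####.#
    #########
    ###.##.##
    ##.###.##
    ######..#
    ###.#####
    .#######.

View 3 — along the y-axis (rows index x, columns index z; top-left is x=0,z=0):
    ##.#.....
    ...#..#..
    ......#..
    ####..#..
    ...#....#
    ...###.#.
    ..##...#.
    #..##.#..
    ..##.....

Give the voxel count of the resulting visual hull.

153 voxels

start: 9×9×9 = 729 voxels
carve view 1 (along x, YZ-mask fill 65/81): 585 voxels remain
carve view 2 (along z, XY-mask fill 63/81): 456 voxels remain
carve view 3 (along y, XZ-mask fill 26/81): 153 voxels remain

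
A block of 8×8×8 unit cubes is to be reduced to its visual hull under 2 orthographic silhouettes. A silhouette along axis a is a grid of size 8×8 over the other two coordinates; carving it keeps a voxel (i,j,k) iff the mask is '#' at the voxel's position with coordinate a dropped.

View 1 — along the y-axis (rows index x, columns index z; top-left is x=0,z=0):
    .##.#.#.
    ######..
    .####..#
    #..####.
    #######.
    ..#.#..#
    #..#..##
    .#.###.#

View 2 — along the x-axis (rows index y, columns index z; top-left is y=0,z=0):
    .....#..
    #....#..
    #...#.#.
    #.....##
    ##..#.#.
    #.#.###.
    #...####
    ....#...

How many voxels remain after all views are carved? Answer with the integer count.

start: 8×8×8 = 512 voxels
carve view 1 (along y, XZ-mask fill 39/64): 312 voxels remain
carve view 2 (along x, YZ-mask fill 24/64): 113 voxels remain

remaining voxels: 113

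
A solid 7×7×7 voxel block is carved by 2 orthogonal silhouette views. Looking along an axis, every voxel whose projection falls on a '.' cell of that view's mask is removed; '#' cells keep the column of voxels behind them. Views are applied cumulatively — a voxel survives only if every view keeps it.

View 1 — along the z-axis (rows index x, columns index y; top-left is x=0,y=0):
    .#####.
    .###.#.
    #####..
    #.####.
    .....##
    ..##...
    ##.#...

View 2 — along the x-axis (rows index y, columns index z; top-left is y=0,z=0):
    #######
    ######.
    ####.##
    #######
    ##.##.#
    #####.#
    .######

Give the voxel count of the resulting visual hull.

|visual hull| = 162

before carving: 343 voxels (7×7×7)
step 1: project along z, AND mask (26/49) → |grid| = 182
step 2: project along x, AND mask (43/49) → |grid| = 162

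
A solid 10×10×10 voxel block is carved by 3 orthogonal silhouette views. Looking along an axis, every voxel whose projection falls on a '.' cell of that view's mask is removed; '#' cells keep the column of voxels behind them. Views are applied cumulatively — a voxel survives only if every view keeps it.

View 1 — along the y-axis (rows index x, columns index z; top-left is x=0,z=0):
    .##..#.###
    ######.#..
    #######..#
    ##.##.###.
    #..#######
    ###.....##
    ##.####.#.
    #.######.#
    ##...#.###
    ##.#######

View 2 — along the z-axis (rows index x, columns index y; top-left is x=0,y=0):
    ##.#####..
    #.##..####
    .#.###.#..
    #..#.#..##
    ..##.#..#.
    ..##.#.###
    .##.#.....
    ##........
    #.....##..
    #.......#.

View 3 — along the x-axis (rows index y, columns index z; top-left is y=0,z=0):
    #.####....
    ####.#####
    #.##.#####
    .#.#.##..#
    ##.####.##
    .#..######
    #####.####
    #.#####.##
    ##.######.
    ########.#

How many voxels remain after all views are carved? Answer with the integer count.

initial block: 10^3 = 1000
step 1: project along y, AND mask (71/100) → |grid| = 710
step 2: project along z, AND mask (44/100) → |grid| = 301
step 3: project along x, AND mask (76/100) → |grid| = 218

voxel count = 218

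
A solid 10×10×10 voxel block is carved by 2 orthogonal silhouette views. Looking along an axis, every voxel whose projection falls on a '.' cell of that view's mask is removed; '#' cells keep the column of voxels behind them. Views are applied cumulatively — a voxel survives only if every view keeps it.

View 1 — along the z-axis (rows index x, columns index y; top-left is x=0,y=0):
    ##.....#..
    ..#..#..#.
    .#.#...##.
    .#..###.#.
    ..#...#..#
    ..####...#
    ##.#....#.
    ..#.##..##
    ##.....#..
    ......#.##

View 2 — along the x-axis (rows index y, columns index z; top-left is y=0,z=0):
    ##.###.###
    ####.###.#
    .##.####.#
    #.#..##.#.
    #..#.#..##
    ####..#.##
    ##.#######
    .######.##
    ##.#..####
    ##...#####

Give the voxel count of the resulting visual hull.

start: 10×10×10 = 1000 voxels
step 1: project along z, AND mask (38/100) → |grid| = 380
step 2: project along x, AND mask (71/100) → |grid| = 271

voxel count = 271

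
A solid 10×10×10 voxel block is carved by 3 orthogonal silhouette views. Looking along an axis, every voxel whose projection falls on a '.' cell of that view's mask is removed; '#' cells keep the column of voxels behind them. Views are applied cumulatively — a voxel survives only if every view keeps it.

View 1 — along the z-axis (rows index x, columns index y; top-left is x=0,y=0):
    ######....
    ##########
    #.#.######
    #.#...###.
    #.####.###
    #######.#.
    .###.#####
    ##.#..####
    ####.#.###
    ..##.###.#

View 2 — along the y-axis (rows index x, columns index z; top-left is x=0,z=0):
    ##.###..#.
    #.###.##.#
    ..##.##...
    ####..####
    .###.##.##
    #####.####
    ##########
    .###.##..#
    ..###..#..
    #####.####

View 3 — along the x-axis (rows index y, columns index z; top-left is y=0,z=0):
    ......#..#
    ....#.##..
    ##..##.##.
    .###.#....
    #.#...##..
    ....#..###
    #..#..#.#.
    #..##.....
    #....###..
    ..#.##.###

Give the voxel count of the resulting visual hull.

203 voxels

initial block: 10^3 = 1000
step 1: project along z, AND mask (74/100) → |grid| = 740
step 2: project along y, AND mask (70/100) → |grid| = 514
step 3: project along x, AND mask (40/100) → |grid| = 203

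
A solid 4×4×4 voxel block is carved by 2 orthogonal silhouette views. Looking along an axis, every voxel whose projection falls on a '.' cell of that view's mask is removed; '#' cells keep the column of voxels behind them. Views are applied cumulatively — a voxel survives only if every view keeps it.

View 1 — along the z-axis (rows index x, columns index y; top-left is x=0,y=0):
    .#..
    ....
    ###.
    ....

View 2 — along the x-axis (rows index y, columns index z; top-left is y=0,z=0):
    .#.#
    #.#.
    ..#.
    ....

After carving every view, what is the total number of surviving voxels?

before carving: 64 voxels (4×4×4)
after view 1 [z-axis, 4 of 16 cells solid] → remaining = 16
after view 2 [x-axis, 5 of 16 cells solid] → remaining = 7

remaining voxels: 7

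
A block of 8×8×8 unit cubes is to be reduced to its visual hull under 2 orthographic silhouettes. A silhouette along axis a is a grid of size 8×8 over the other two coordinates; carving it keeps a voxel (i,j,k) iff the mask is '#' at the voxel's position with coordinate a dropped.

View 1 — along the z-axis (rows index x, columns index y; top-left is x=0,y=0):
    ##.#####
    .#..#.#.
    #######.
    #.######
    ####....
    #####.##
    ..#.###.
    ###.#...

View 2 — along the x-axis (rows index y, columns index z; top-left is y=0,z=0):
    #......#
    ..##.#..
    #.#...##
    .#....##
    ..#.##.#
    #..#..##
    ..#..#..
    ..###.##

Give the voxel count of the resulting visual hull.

full grid |V| = 512
step 1: project along z, AND mask (43/64) → |grid| = 344
step 2: project along x, AND mask (27/64) → |grid| = 140

140 voxels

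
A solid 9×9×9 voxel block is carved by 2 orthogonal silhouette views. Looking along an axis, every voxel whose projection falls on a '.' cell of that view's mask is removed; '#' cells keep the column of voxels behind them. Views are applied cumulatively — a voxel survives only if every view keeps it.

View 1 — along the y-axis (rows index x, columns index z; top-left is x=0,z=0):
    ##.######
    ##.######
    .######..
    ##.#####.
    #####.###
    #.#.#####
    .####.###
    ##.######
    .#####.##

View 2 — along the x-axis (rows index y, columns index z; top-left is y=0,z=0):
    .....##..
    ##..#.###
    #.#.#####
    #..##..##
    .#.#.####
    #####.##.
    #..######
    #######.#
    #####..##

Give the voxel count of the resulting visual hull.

before carving: 729 voxels (9×9×9)
[1] y-view keeps 66 columns → grid now 594
[2] x-view keeps 55 columns → grid now 409

409 voxels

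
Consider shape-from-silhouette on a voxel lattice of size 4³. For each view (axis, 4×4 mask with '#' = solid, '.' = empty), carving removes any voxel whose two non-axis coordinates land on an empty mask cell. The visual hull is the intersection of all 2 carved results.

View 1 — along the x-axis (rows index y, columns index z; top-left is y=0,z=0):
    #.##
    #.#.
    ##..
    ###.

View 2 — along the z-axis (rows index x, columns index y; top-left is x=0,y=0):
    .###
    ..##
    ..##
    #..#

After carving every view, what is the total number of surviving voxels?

remaining voxels: 23

before carving: 64 voxels (4×4×4)
  1. axis=0 (YZ plane), |mask|=10  ⇒  voxels=40
  2. axis=2 (XY plane), |mask|=9  ⇒  voxels=23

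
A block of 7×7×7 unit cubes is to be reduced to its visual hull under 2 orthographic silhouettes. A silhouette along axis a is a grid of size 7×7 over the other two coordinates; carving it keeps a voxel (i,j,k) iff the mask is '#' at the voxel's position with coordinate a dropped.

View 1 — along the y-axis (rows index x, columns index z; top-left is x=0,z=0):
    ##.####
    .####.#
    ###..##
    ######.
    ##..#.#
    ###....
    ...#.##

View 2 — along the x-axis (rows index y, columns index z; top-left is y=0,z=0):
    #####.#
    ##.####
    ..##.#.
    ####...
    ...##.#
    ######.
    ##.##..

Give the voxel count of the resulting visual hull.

start: 7×7×7 = 343 voxels
after view 1 [y-axis, 32 of 49 cells solid] → remaining = 224
after view 2 [x-axis, 32 of 49 cells solid] → remaining = 146

voxel count = 146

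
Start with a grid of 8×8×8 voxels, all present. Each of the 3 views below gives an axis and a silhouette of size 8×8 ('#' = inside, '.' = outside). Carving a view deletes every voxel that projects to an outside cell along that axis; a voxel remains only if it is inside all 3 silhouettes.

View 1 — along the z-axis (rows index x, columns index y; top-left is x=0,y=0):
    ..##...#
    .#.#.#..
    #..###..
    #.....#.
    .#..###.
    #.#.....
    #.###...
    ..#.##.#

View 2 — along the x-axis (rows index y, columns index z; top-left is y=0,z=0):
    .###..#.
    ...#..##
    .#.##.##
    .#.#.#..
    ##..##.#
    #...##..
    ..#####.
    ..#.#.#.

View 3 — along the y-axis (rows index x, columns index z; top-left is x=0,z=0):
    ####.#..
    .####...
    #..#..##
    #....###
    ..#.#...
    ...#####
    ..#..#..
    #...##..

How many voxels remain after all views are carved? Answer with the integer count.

initial block: 8^3 = 512
step 1: project along z, AND mask (26/64) → |grid| = 208
step 2: project along x, AND mask (31/64) → |grid| = 102
step 3: project along y, AND mask (29/64) → |grid| = 40

remaining voxels: 40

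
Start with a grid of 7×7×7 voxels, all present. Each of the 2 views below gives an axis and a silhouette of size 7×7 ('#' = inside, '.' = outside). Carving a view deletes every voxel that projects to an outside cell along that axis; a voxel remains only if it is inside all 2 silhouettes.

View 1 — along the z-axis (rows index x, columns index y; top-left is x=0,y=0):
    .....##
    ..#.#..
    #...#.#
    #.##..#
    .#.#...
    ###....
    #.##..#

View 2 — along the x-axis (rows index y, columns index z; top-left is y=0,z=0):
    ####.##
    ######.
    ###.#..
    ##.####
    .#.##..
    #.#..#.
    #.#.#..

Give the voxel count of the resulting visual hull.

full grid |V| = 343
[1] z-view keeps 20 columns → grid now 140
[2] x-view keeps 31 columns → grid now 91

|visual hull| = 91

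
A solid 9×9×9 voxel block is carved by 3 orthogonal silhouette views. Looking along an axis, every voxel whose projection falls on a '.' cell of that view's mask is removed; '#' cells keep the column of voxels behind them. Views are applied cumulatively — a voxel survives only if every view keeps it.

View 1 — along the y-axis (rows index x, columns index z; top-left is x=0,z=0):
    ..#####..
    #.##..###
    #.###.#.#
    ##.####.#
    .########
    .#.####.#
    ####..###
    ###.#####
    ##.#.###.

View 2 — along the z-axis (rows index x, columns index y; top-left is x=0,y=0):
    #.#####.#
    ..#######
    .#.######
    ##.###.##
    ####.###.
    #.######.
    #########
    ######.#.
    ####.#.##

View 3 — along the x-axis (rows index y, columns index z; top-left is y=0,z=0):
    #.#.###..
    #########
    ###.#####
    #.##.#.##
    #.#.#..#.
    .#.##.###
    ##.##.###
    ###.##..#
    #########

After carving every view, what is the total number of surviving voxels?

start: 9×9×9 = 729 voxels
carve view 1 (along y, XZ-mask fill 59/81): 531 voxels remain
carve view 2 (along z, XY-mask fill 65/81): 427 voxels remain
carve view 3 (along x, YZ-mask fill 60/81): 306 voxels remain

voxel count = 306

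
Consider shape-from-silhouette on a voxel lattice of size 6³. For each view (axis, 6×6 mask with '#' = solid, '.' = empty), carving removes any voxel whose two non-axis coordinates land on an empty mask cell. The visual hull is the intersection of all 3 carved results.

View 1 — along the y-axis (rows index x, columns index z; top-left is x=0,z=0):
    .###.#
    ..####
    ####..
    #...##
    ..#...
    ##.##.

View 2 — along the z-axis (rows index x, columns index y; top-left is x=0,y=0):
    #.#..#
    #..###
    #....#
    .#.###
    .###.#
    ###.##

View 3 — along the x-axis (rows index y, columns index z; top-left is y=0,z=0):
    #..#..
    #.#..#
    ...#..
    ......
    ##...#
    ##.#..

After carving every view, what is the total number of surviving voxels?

remaining voxels: 27

initial block: 6^3 = 216
  1. axis=1 (XZ plane), |mask|=20  ⇒  voxels=120
  2. axis=2 (XY plane), |mask|=22  ⇒  voxels=72
  3. axis=0 (YZ plane), |mask|=12  ⇒  voxels=27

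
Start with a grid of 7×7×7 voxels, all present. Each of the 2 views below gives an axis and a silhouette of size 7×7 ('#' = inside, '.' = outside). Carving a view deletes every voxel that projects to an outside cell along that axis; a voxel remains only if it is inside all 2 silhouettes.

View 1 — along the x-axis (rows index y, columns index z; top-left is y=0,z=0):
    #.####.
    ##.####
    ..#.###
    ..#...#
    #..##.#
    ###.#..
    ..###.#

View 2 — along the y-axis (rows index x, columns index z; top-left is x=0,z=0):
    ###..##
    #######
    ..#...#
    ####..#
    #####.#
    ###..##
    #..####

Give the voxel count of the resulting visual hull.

start: 7×7×7 = 343 voxels
step 1: project along x, AND mask (29/49) → |grid| = 203
step 2: project along y, AND mask (35/49) → |grid| = 145

voxel count = 145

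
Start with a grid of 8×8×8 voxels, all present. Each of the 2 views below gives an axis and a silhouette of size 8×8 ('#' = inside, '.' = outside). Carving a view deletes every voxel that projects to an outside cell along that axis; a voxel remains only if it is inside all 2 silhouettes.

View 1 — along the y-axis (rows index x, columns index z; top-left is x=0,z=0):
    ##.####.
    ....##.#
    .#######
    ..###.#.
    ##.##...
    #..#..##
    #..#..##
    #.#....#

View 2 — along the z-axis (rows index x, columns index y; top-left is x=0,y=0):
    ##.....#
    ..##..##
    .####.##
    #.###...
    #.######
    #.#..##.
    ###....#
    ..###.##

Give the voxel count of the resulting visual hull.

voxel count = 163

initial block: 8^3 = 512
carve view 1 (along y, XZ-mask fill 35/64): 280 voxels remain
carve view 2 (along z, XY-mask fill 37/64): 163 voxels remain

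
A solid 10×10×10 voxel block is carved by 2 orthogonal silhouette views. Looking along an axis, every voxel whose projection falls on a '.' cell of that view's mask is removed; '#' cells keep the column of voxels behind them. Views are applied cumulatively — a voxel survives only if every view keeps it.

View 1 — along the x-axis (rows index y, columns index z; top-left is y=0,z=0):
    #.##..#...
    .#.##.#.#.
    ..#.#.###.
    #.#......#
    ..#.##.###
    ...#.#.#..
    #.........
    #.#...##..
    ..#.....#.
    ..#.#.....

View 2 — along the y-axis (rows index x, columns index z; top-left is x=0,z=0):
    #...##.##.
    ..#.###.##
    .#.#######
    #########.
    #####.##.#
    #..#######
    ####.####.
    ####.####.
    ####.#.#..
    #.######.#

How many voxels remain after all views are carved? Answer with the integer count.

start: 10×10×10 = 1000 voxels
carve view 1 (along x, YZ-mask fill 35/100): 350 voxels remain
carve view 2 (along y, XZ-mask fill 74/100): 263 voxels remain

|visual hull| = 263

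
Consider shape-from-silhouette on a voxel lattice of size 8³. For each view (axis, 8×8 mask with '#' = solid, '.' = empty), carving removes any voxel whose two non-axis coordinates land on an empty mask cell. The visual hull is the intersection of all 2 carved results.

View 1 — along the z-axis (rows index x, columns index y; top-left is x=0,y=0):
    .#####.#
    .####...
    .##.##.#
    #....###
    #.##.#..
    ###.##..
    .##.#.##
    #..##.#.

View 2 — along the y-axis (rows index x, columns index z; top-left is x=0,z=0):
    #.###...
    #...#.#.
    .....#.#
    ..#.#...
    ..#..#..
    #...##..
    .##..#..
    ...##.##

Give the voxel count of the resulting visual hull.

108 voxels

before carving: 512 voxels (8×8×8)
carve view 1 (along z, XY-mask fill 37/64): 296 voxels remain
carve view 2 (along y, XZ-mask fill 23/64): 108 voxels remain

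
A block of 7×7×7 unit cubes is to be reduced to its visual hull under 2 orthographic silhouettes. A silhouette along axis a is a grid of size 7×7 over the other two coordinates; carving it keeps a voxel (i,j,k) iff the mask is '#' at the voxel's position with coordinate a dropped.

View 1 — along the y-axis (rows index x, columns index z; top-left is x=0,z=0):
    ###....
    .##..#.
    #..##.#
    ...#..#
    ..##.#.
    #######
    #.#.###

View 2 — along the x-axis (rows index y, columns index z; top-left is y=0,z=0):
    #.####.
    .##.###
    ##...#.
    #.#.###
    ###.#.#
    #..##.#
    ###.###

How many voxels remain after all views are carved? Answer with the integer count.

remaining voxels: 127

initial block: 7^3 = 343
  1. axis=1 (XZ plane), |mask|=27  ⇒  voxels=189
  2. axis=0 (YZ plane), |mask|=33  ⇒  voxels=127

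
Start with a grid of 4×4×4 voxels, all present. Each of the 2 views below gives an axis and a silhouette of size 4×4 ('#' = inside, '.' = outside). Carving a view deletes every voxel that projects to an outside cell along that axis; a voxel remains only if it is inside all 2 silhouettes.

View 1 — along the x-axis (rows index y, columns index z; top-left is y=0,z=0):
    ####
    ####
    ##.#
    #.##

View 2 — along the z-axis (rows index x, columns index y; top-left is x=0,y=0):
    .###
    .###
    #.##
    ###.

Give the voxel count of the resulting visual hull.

|visual hull| = 41

before carving: 64 voxels (4×4×4)
  1. axis=0 (YZ plane), |mask|=14  ⇒  voxels=56
  2. axis=2 (XY plane), |mask|=12  ⇒  voxels=41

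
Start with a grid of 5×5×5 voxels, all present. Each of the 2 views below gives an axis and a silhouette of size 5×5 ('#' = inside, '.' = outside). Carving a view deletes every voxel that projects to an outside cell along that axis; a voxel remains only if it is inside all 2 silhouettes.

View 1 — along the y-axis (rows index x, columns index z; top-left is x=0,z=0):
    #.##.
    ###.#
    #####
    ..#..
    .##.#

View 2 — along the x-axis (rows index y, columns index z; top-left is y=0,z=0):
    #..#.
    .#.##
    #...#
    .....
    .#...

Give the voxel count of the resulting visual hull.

remaining voxels: 22

full grid |V| = 125
[1] y-view keeps 16 columns → grid now 80
[2] x-view keeps 8 columns → grid now 22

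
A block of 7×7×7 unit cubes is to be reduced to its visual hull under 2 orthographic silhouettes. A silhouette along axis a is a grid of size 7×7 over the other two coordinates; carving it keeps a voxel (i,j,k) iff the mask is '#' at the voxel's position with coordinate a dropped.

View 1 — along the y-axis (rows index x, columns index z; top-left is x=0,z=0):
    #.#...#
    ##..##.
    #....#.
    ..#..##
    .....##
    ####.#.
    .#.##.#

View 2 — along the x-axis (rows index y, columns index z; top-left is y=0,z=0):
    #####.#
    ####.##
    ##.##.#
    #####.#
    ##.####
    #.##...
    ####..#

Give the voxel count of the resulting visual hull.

full grid |V| = 343
V1 y: intersect with XZ mask (23 set) -- 161 left
V2 x: intersect with YZ mask (37 set) -- 117 left

|visual hull| = 117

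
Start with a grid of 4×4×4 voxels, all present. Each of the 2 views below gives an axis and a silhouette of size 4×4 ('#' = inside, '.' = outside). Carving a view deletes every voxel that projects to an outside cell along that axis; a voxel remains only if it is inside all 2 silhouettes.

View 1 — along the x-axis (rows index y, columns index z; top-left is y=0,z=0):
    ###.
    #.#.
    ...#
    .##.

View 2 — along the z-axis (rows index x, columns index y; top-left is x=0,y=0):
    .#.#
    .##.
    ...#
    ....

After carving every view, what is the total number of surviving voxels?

start: 4×4×4 = 64 voxels
V1 x: intersect with YZ mask (8 set) -- 32 left
V2 z: intersect with XY mask (5 set) -- 9 left

9 voxels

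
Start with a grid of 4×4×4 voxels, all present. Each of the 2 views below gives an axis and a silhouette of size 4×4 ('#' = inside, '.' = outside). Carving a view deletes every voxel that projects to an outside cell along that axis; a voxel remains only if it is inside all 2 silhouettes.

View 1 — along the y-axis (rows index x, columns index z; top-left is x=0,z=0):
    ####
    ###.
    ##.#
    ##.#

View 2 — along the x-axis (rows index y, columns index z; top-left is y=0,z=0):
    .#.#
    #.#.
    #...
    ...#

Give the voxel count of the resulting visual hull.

remaining voxels: 20

initial block: 4^3 = 64
after view 1 [y-axis, 13 of 16 cells solid] → remaining = 52
after view 2 [x-axis, 6 of 16 cells solid] → remaining = 20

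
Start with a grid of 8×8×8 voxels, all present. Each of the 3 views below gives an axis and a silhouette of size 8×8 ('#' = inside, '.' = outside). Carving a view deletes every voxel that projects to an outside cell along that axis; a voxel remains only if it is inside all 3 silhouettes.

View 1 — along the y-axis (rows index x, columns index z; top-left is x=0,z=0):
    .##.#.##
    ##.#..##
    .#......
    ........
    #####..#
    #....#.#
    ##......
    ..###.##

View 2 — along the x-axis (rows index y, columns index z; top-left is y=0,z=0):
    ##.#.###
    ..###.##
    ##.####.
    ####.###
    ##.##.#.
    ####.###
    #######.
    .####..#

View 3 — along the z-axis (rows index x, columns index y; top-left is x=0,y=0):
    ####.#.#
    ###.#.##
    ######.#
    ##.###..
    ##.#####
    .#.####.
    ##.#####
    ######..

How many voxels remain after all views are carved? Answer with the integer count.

before carving: 512 voxels (8×8×8)
step 1: project along y, AND mask (27/64) → |grid| = 216
step 2: project along x, AND mask (48/64) → |grid| = 164
step 3: project along z, AND mask (49/64) → |grid| = 126

remaining voxels: 126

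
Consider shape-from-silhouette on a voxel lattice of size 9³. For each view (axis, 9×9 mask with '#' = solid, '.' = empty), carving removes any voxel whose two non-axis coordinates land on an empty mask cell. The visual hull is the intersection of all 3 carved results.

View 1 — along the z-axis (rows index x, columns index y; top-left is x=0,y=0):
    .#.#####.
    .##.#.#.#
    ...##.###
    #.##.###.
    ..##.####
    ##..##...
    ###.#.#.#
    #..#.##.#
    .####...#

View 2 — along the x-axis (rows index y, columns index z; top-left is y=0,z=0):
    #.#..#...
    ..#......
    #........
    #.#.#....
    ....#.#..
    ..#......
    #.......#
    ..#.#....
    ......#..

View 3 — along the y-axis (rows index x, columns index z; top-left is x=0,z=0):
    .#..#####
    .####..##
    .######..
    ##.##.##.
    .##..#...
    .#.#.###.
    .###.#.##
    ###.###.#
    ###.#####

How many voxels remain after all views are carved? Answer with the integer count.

start: 9×9×9 = 729 voxels
  1. axis=2 (XY plane), |mask|=48  ⇒  voxels=432
  2. axis=0 (YZ plane), |mask|=16  ⇒  voxels=85
  3. axis=1 (XZ plane), |mask|=53  ⇒  voxels=48

48 voxels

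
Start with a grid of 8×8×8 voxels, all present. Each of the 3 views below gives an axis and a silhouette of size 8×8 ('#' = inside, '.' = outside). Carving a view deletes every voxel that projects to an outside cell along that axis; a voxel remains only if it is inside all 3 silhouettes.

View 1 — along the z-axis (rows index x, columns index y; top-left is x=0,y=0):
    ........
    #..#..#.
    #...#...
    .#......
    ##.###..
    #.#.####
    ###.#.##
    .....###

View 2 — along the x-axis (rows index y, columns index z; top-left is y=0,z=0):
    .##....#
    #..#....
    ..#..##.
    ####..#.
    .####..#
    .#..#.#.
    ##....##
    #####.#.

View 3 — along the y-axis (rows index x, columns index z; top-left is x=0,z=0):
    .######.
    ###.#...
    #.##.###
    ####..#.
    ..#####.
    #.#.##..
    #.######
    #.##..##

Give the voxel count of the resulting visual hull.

full grid |V| = 512
V1 z: intersect with XY mask (26 set) -- 208 left
V2 x: intersect with YZ mask (31 set) -- 100 left
V3 y: intersect with XZ mask (42 set) -- 61 left

|visual hull| = 61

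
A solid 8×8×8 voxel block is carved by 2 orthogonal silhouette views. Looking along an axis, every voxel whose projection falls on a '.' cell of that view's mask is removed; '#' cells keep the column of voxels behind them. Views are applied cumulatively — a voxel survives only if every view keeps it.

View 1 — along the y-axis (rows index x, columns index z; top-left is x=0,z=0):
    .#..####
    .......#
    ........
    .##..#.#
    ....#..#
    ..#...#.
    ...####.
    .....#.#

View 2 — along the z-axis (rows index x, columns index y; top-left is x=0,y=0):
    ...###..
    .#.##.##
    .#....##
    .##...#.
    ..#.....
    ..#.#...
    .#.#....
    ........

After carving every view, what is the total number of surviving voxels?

before carving: 512 voxels (8×8×8)
after view 1 [y-axis, 20 of 64 cells solid] → remaining = 160
after view 2 [z-axis, 19 of 64 cells solid] → remaining = 46

remaining voxels: 46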